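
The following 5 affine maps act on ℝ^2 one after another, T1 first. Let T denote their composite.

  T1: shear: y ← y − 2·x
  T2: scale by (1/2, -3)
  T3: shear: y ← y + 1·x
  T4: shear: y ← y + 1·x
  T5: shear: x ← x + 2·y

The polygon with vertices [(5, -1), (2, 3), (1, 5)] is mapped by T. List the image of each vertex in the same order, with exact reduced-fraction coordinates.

image vertices: (157/2, 38), (11, 5), (-31/2, -8)

T1 shear: y ← y − 2·x: (5, -1) → (5, -11); (2, 3) → (2, -1); (1, 5) → (1, 3)
T2 scale by (1/2, -3): (5, -11) → (5/2, 33); (2, -1) → (1, 3); (1, 3) → (1/2, -9)
T3 shear: y ← y + 1·x: (5/2, 33) → (5/2, 71/2); (1, 3) → (1, 4); (1/2, -9) → (1/2, -17/2)
T4 shear: y ← y + 1·x: (5/2, 71/2) → (5/2, 38); (1, 4) → (1, 5); (1/2, -17/2) → (1/2, -8)
T5 shear: x ← x + 2·y: (5/2, 38) → (157/2, 38); (1, 5) → (11, 5); (1/2, -8) → (-31/2, -8)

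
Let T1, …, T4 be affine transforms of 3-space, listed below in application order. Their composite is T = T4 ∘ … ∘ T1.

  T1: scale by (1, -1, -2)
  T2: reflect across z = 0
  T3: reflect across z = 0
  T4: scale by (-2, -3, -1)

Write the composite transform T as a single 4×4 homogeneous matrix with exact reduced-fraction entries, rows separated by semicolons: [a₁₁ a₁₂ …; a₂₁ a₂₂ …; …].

T1 = [1 0 0 0; 0 -1 0 0; 0 0 -2 0; 0 0 0 1]
T2·T1 = [1 0 0 0; 0 -1 0 0; 0 0 2 0; 0 0 0 1]
T3·…·T1 = [1 0 0 0; 0 -1 0 0; 0 0 -2 0; 0 0 0 1]
T4·…·T1 = [-2 0 0 0; 0 3 0 0; 0 0 2 0; 0 0 0 1]

T = [-2 0 0 0; 0 3 0 0; 0 0 2 0; 0 0 0 1]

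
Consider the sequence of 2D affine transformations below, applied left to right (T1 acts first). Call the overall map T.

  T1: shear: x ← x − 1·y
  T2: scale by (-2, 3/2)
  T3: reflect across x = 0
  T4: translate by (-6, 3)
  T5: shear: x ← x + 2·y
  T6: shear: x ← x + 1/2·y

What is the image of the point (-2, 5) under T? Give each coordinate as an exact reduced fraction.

T1 shear: x ← x − 1·y: (-2, 5) → (-7, 5)
T2 scale by (-2, 3/2): (-7, 5) → (14, 15/2)
T3 reflect across x = 0: (14, 15/2) → (-14, 15/2)
T4 translate by (-6, 3): (-14, 15/2) → (-20, 21/2)
T5 shear: x ← x + 2·y: (-20, 21/2) → (1, 21/2)
T6 shear: x ← x + 1/2·y: (1, 21/2) → (25/4, 21/2)

T(p) = (25/4, 21/2)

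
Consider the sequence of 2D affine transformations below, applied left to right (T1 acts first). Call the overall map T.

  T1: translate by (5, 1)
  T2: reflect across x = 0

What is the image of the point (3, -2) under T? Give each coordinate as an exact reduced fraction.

T(p) = (-8, -1)

T1 translate by (5, 1): (3, -2) → (8, -1)
T2 reflect across x = 0: (8, -1) → (-8, -1)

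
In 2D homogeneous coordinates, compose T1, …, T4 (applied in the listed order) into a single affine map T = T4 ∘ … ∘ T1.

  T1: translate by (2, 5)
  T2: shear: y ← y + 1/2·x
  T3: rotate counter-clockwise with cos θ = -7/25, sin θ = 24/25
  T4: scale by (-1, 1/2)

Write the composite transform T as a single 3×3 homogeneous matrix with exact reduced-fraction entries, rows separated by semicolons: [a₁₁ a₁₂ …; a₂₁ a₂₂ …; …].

T = [19/25 24/25 158/25; 41/100 -7/50 3/25; 0 0 1]

T1 = [1 0 2; 0 1 5; 0 0 1]
T2·T1 = [1 0 2; 1/2 1 6; 0 0 1]
T3·…·T1 = [-19/25 -24/25 -158/25; 41/50 -7/25 6/25; 0 0 1]
T4·…·T1 = [19/25 24/25 158/25; 41/100 -7/50 3/25; 0 0 1]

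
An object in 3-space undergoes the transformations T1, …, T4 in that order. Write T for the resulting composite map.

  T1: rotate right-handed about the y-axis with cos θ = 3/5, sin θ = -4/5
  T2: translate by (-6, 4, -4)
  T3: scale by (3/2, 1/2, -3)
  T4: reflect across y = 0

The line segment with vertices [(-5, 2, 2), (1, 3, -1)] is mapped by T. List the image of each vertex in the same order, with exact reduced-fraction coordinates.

T1 rotate right-handed about the y-axis with cos θ = 3/5, sin θ = -4/5: (-5, 2, 2) → (-23/5, 2, -14/5); (1, 3, -1) → (7/5, 3, 1/5)
T2 translate by (-6, 4, -4): (-23/5, 2, -14/5) → (-53/5, 6, -34/5); (7/5, 3, 1/5) → (-23/5, 7, -19/5)
T3 scale by (3/2, 1/2, -3): (-53/5, 6, -34/5) → (-159/10, 3, 102/5); (-23/5, 7, -19/5) → (-69/10, 7/2, 57/5)
T4 reflect across y = 0: (-159/10, 3, 102/5) → (-159/10, -3, 102/5); (-69/10, 7/2, 57/5) → (-69/10, -7/2, 57/5)

image vertices: (-159/10, -3, 102/5), (-69/10, -7/2, 57/5)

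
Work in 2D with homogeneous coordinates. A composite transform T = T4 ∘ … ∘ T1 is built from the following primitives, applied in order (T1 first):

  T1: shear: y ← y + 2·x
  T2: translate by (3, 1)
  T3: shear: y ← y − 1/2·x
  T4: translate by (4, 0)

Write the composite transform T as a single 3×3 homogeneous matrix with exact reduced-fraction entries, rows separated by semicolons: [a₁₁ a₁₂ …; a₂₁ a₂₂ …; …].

T1 = [1 0 0; 2 1 0; 0 0 1]
T2·T1 = [1 0 3; 2 1 1; 0 0 1]
T3·…·T1 = [1 0 3; 3/2 1 -1/2; 0 0 1]
T4·…·T1 = [1 0 7; 3/2 1 -1/2; 0 0 1]

T = [1 0 7; 3/2 1 -1/2; 0 0 1]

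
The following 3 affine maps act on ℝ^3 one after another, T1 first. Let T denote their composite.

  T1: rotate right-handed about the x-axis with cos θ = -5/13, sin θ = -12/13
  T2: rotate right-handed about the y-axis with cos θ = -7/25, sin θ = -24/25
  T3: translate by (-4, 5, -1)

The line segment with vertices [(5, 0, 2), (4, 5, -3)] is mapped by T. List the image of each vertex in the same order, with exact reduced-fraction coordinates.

T1 rotate right-handed about the x-axis with cos θ = -5/13, sin θ = -12/13: (5, 0, 2) → (5, 24/13, -10/13); (4, 5, -3) → (4, -61/13, -45/13)
T2 rotate right-handed about the y-axis with cos θ = -7/25, sin θ = -24/25: (5, 24/13, -10/13) → (-43/65, 24/13, 326/65); (4, -61/13, -45/13) → (716/325, -61/13, 1563/325)
T3 translate by (-4, 5, -1): (-43/65, 24/13, 326/65) → (-303/65, 89/13, 261/65); (716/325, -61/13, 1563/325) → (-584/325, 4/13, 1238/325)

image vertices: (-303/65, 89/13, 261/65), (-584/325, 4/13, 1238/325)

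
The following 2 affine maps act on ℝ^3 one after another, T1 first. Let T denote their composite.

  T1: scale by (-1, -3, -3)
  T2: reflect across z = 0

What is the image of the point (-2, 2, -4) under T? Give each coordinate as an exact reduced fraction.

T1 scale by (-1, -3, -3): (-2, 2, -4) → (2, -6, 12)
T2 reflect across z = 0: (2, -6, 12) → (2, -6, -12)

T(p) = (2, -6, -12)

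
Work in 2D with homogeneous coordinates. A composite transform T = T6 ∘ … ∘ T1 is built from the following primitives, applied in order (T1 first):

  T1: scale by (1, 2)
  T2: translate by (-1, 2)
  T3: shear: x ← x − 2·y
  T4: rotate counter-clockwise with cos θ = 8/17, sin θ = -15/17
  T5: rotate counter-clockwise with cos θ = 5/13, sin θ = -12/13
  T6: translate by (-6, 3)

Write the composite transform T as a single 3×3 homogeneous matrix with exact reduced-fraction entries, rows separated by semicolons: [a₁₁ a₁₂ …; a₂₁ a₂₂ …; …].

T = [-140/221 902/221 -284/221; -171/221 404/221 1238/221; 0 0 1]

T1 = [1 0 0; 0 2 0; 0 0 1]
T2·T1 = [1 0 -1; 0 2 2; 0 0 1]
T3·…·T1 = [1 -4 -5; 0 2 2; 0 0 1]
T4·…·T1 = [8/17 -2/17 -10/17; -15/17 76/17 91/17; 0 0 1]
T5·…·T1 = [-140/221 902/221 1042/221; -171/221 404/221 575/221; 0 0 1]
T6·…·T1 = [-140/221 902/221 -284/221; -171/221 404/221 1238/221; 0 0 1]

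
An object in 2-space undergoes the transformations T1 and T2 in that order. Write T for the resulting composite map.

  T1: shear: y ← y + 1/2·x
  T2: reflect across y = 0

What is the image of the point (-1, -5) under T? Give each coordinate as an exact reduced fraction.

T1 shear: y ← y + 1/2·x: (-1, -5) → (-1, -11/2)
T2 reflect across y = 0: (-1, -11/2) → (-1, 11/2)

T(p) = (-1, 11/2)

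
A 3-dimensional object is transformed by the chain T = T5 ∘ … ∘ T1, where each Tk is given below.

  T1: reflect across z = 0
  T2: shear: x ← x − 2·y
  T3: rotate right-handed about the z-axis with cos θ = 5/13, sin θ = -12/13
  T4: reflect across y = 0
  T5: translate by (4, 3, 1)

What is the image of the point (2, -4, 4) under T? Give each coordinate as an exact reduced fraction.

T(p) = (54/13, 179/13, -3)

T1 reflect across z = 0: (2, -4, 4) → (2, -4, -4)
T2 shear: x ← x − 2·y: (2, -4, -4) → (10, -4, -4)
T3 rotate right-handed about the z-axis with cos θ = 5/13, sin θ = -12/13: (10, -4, -4) → (2/13, -140/13, -4)
T4 reflect across y = 0: (2/13, -140/13, -4) → (2/13, 140/13, -4)
T5 translate by (4, 3, 1): (2/13, 140/13, -4) → (54/13, 179/13, -3)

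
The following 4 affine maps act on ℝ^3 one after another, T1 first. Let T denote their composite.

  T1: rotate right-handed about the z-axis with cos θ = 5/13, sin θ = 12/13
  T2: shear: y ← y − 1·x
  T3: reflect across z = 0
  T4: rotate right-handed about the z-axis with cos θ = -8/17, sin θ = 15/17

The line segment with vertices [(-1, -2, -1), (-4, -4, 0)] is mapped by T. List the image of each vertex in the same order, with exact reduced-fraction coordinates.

T1 rotate right-handed about the z-axis with cos θ = 5/13, sin θ = 12/13: (-1, -2, -1) → (19/13, -22/13, -1); (-4, -4, 0) → (28/13, -68/13, 0)
T2 shear: y ← y − 1·x: (19/13, -22/13, -1) → (19/13, -41/13, -1); (28/13, -68/13, 0) → (28/13, -96/13, 0)
T3 reflect across z = 0: (19/13, -41/13, -1) → (19/13, -41/13, 1); (28/13, -96/13, 0) → (28/13, -96/13, 0)
T4 rotate right-handed about the z-axis with cos θ = -8/17, sin θ = 15/17: (19/13, -41/13, 1) → (463/221, 613/221, 1); (28/13, -96/13, 0) → (1216/221, 1188/221, 0)

image vertices: (463/221, 613/221, 1), (1216/221, 1188/221, 0)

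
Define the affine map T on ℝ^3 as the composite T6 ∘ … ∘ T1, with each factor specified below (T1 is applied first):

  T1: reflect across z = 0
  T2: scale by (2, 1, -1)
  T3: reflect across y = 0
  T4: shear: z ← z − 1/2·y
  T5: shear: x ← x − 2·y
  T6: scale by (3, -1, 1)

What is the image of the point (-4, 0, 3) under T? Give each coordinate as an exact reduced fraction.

T(p) = (-24, 0, 3)

T1 reflect across z = 0: (-4, 0, 3) → (-4, 0, -3)
T2 scale by (2, 1, -1): (-4, 0, -3) → (-8, 0, 3)
T3 reflect across y = 0: (-8, 0, 3) → (-8, 0, 3)
T4 shear: z ← z − 1/2·y: (-8, 0, 3) → (-8, 0, 3)
T5 shear: x ← x − 2·y: (-8, 0, 3) → (-8, 0, 3)
T6 scale by (3, -1, 1): (-8, 0, 3) → (-24, 0, 3)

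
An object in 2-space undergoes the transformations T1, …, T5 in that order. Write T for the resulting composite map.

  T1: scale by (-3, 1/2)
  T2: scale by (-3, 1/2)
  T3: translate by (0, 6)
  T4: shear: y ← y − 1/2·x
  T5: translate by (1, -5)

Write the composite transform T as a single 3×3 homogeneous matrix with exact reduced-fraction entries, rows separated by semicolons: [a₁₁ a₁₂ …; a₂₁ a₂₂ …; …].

T = [9 0 1; -9/2 1/4 1; 0 0 1]

T1 = [-3 0 0; 0 1/2 0; 0 0 1]
T2·T1 = [9 0 0; 0 1/4 0; 0 0 1]
T3·…·T1 = [9 0 0; 0 1/4 6; 0 0 1]
T4·…·T1 = [9 0 0; -9/2 1/4 6; 0 0 1]
T5·…·T1 = [9 0 1; -9/2 1/4 1; 0 0 1]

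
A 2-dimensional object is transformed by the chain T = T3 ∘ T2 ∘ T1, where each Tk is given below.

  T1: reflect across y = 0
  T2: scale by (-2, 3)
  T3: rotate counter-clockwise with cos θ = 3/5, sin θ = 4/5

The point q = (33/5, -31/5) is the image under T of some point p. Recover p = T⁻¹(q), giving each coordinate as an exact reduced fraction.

T1 = [1 0 0; 0 -1 0; 0 0 1]
T2·T1 = [-2 0 0; 0 -3 0; 0 0 1]
T3·…·T1 = [-6/5 12/5 0; -8/5 -9/5 0; 0 0 1]
det M = 6; M⁻¹ = [-3/10 -2/5 0; 4/15 -1/5 0; 0 0 1]
M⁻¹ · (33/5, -31/5)ᵀ = (1/2, 3)ᵀ

p = (1/2, 3)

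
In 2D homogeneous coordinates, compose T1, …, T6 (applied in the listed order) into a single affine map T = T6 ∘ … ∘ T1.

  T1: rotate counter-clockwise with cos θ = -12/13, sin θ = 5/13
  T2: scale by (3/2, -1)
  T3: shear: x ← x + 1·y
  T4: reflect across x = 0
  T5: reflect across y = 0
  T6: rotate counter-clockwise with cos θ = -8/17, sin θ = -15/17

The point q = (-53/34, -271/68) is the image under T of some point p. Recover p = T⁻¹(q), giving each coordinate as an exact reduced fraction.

p = (5/2, 1/2)

T1 = [-12/13 -5/13 0; 5/13 -12/13 0; 0 0 1]
T2·T1 = [-18/13 -15/26 0; -5/13 12/13 0; 0 0 1]
T3·…·T1 = [-23/13 9/26 0; -5/13 12/13 0; 0 0 1]
T4·…·T1 = [23/13 -9/26 0; -5/13 12/13 0; 0 0 1]
T5·…·T1 = [23/13 -9/26 0; 5/13 -12/13 0; 0 0 1]
T6·…·T1 = [-109/221 -144/221 0; -385/221 327/442 0; 0 0 1]
det M = -3/2; M⁻¹ = [-109/221 -96/221 0; -770/663 218/663 0; 0 0 1]
M⁻¹ · (-53/34, -271/68)ᵀ = (5/2, 1/2)ᵀ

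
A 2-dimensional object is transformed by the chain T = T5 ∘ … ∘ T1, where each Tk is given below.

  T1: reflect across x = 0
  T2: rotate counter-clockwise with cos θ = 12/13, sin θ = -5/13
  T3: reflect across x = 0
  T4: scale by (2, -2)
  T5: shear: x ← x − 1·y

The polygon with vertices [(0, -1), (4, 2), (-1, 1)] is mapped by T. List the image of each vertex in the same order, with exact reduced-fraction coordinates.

T1 reflect across x = 0: (0, -1) → (0, -1); (4, 2) → (-4, 2); (-1, 1) → (1, 1)
T2 rotate counter-clockwise with cos θ = 12/13, sin θ = -5/13: (0, -1) → (-5/13, -12/13); (-4, 2) → (-38/13, 44/13); (1, 1) → (17/13, 7/13)
T3 reflect across x = 0: (-5/13, -12/13) → (5/13, -12/13); (-38/13, 44/13) → (38/13, 44/13); (17/13, 7/13) → (-17/13, 7/13)
T4 scale by (2, -2): (5/13, -12/13) → (10/13, 24/13); (38/13, 44/13) → (76/13, -88/13); (-17/13, 7/13) → (-34/13, -14/13)
T5 shear: x ← x − 1·y: (10/13, 24/13) → (-14/13, 24/13); (76/13, -88/13) → (164/13, -88/13); (-34/13, -14/13) → (-20/13, -14/13)

image vertices: (-14/13, 24/13), (164/13, -88/13), (-20/13, -14/13)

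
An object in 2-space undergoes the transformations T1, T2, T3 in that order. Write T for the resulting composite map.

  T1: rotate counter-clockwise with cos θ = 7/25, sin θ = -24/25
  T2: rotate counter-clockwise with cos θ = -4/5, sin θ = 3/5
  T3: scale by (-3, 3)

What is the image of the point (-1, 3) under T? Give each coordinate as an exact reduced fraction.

T1 rotate counter-clockwise with cos θ = 7/25, sin θ = -24/25: (-1, 3) → (13/5, 9/5)
T2 rotate counter-clockwise with cos θ = -4/5, sin θ = 3/5: (13/5, 9/5) → (-79/25, 3/25)
T3 scale by (-3, 3): (-79/25, 3/25) → (237/25, 9/25)

T(p) = (237/25, 9/25)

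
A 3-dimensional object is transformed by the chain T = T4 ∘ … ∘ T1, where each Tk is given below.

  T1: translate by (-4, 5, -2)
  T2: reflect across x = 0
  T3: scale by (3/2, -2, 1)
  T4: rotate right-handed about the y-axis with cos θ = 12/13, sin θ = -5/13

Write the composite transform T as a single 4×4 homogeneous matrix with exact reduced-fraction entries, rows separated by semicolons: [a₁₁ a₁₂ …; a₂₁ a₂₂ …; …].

T1 = [1 0 0 -4; 0 1 0 5; 0 0 1 -2; 0 0 0 1]
T2·T1 = [-1 0 0 4; 0 1 0 5; 0 0 1 -2; 0 0 0 1]
T3·…·T1 = [-3/2 0 0 6; 0 -2 0 -10; 0 0 1 -2; 0 0 0 1]
T4·…·T1 = [-18/13 0 -5/13 82/13; 0 -2 0 -10; -15/26 0 12/13 6/13; 0 0 0 1]

T = [-18/13 0 -5/13 82/13; 0 -2 0 -10; -15/26 0 12/13 6/13; 0 0 0 1]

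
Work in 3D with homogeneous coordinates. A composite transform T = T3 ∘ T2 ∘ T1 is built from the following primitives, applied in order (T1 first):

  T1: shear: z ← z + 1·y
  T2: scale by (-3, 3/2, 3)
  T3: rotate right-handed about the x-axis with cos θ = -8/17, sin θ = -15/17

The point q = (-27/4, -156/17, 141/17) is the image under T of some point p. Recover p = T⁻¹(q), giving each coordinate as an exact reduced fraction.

p = (9/4, -2, -2)

T1 = [1 0 0 0; 0 1 0 0; 0 1 1 0; 0 0 0 1]
T2·T1 = [-3 0 0 0; 0 3/2 0 0; 0 3 3 0; 0 0 0 1]
T3·…·T1 = [-3 0 0 0; 0 33/17 45/17 0; 0 -93/34 -24/17 0; 0 0 0 1]
det M = -27/2; M⁻¹ = [-1/3 0 0 0; 0 -16/51 -10/17 0; 0 31/51 22/51 0; 0 0 0 1]
M⁻¹ · (-27/4, -156/17, 141/17)ᵀ = (9/4, -2, -2)ᵀ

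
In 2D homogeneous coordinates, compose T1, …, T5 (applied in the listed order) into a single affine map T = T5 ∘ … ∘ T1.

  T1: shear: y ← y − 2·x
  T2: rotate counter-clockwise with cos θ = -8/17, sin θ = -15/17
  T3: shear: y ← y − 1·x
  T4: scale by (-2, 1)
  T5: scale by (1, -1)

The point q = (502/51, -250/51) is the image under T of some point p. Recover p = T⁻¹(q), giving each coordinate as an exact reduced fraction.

p = (7/3, 1/3)

T1 = [1 0 0; -2 1 0; 0 0 1]
T2·T1 = [-38/17 15/17 0; 1/17 -8/17 0; 0 0 1]
T3·…·T1 = [-38/17 15/17 0; 39/17 -23/17 0; 0 0 1]
T4·…·T1 = [76/17 -30/17 0; 39/17 -23/17 0; 0 0 1]
T5·…·T1 = [76/17 -30/17 0; -39/17 23/17 0; 0 0 1]
det M = 2; M⁻¹ = [23/34 15/17 0; 39/34 38/17 0; 0 0 1]
M⁻¹ · (502/51, -250/51)ᵀ = (7/3, 1/3)ᵀ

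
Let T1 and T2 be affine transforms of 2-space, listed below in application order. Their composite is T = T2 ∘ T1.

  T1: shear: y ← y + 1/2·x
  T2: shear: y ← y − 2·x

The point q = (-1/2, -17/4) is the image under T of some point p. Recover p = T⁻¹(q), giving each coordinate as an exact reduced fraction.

p = (-1/2, -5)

T1 = [1 0 0; 1/2 1 0; 0 0 1]
T2·T1 = [1 0 0; -3/2 1 0; 0 0 1]
det M = 1; M⁻¹ = [1 0 0; 3/2 1 0; 0 0 1]
M⁻¹ · (-1/2, -17/4)ᵀ = (-1/2, -5)ᵀ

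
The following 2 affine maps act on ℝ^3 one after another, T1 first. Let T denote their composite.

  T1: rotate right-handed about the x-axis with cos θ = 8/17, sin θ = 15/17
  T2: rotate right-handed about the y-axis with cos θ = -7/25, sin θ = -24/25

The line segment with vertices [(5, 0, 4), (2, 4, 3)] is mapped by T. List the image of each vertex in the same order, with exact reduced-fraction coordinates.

T1 rotate right-handed about the x-axis with cos θ = 8/17, sin θ = 15/17: (5, 0, 4) → (5, -60/17, 32/17); (2, 4, 3) → (2, -13/17, 84/17)
T2 rotate right-handed about the y-axis with cos θ = -7/25, sin θ = -24/25: (5, -60/17, 32/17) → (-1363/425, -60/17, 1816/425); (2, -13/17, 84/17) → (-2254/425, -13/17, 228/425)

image vertices: (-1363/425, -60/17, 1816/425), (-2254/425, -13/17, 228/425)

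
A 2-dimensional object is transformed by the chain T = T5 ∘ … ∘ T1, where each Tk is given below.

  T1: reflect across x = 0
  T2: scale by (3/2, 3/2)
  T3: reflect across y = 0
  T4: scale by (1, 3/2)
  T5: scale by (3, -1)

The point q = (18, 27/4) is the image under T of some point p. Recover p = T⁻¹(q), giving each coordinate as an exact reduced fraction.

p = (-4, 3)

T1 = [-1 0 0; 0 1 0; 0 0 1]
T2·T1 = [-3/2 0 0; 0 3/2 0; 0 0 1]
T3·…·T1 = [-3/2 0 0; 0 -3/2 0; 0 0 1]
T4·…·T1 = [-3/2 0 0; 0 -9/4 0; 0 0 1]
T5·…·T1 = [-9/2 0 0; 0 9/4 0; 0 0 1]
det M = -81/8; M⁻¹ = [-2/9 0 0; 0 4/9 0; 0 0 1]
M⁻¹ · (18, 27/4)ᵀ = (-4, 3)ᵀ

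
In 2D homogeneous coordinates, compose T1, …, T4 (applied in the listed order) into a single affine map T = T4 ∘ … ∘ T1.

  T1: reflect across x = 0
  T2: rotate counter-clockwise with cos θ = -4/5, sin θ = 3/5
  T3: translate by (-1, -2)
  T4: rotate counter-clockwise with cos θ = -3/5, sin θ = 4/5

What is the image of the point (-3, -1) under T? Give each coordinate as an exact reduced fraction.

T(p) = (6/5, -13/5)

T1 reflect across x = 0: (-3, -1) → (3, -1)
T2 rotate counter-clockwise with cos θ = -4/5, sin θ = 3/5: (3, -1) → (-9/5, 13/5)
T3 translate by (-1, -2): (-9/5, 13/5) → (-14/5, 3/5)
T4 rotate counter-clockwise with cos θ = -3/5, sin θ = 4/5: (-14/5, 3/5) → (6/5, -13/5)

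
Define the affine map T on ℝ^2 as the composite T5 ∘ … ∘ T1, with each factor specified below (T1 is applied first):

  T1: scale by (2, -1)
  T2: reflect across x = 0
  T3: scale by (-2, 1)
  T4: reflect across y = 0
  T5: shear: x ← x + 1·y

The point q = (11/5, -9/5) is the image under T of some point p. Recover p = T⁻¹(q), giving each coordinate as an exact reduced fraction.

p = (1, -9/5)

T1 = [2 0 0; 0 -1 0; 0 0 1]
T2·T1 = [-2 0 0; 0 -1 0; 0 0 1]
T3·…·T1 = [4 0 0; 0 -1 0; 0 0 1]
T4·…·T1 = [4 0 0; 0 1 0; 0 0 1]
T5·…·T1 = [4 1 0; 0 1 0; 0 0 1]
det M = 4; M⁻¹ = [1/4 -1/4 0; 0 1 0; 0 0 1]
M⁻¹ · (11/5, -9/5)ᵀ = (1, -9/5)ᵀ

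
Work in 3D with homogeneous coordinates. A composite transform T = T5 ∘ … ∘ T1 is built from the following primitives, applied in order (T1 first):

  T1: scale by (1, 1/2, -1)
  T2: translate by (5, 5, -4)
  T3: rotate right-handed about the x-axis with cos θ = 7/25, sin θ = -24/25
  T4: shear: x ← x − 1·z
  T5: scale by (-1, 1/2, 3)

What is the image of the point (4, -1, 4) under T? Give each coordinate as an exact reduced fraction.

T1 scale by (1, 1/2, -1): (4, -1, 4) → (4, -1/2, -4)
T2 translate by (5, 5, -4): (4, -1/2, -4) → (9, 9/2, -8)
T3 rotate right-handed about the x-axis with cos θ = 7/25, sin θ = -24/25: (9, 9/2, -8) → (9, -321/50, -164/25)
T4 shear: x ← x − 1·z: (9, -321/50, -164/25) → (389/25, -321/50, -164/25)
T5 scale by (-1, 1/2, 3): (389/25, -321/50, -164/25) → (-389/25, -321/100, -492/25)

T(p) = (-389/25, -321/100, -492/25)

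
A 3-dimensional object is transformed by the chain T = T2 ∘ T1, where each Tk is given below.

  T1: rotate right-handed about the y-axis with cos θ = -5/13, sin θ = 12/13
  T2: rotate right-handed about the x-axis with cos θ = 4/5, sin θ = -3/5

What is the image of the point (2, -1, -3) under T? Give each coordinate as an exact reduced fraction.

T(p) = (-46/13, -79/65, 3/65)

T1 rotate right-handed about the y-axis with cos θ = -5/13, sin θ = 12/13: (2, -1, -3) → (-46/13, -1, -9/13)
T2 rotate right-handed about the x-axis with cos θ = 4/5, sin θ = -3/5: (-46/13, -1, -9/13) → (-46/13, -79/65, 3/65)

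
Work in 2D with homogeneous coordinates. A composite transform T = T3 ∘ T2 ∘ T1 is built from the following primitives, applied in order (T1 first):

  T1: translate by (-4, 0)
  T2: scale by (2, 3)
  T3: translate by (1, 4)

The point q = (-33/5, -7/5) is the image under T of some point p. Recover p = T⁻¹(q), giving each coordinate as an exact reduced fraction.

T1 = [1 0 -4; 0 1 0; 0 0 1]
T2·T1 = [2 0 -8; 0 3 0; 0 0 1]
T3·…·T1 = [2 0 -7; 0 3 4; 0 0 1]
det M = 6; M⁻¹ = [1/2 0 7/2; 0 1/3 -4/3; 0 0 1]
M⁻¹ · (-33/5, -7/5)ᵀ = (1/5, -9/5)ᵀ

p = (1/5, -9/5)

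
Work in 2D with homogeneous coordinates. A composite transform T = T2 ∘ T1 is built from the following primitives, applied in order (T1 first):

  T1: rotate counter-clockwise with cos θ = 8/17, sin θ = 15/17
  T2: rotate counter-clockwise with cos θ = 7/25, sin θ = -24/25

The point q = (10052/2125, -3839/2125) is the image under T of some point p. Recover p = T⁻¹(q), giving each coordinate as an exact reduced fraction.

p = (5, -4/5)

T1 = [8/17 -15/17 0; 15/17 8/17 0; 0 0 1]
T2·T1 = [416/425 87/425 0; -87/425 416/425 0; 0 0 1]
det M = 1; M⁻¹ = [416/425 -87/425 0; 87/425 416/425 0; 0 0 1]
M⁻¹ · (10052/2125, -3839/2125)ᵀ = (5, -4/5)ᵀ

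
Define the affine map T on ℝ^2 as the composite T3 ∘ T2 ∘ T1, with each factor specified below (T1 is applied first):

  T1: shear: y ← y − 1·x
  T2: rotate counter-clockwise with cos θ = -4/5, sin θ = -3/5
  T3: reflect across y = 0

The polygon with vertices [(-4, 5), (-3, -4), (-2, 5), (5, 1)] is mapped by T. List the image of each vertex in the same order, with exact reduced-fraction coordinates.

image vertices: (43/5, 24/5), (9/5, -13/5), (29/5, 22/5), (-32/5, -1/5)

T1 shear: y ← y − 1·x: (-4, 5) → (-4, 9); (-3, -4) → (-3, -1); (-2, 5) → (-2, 7); (5, 1) → (5, -4)
T2 rotate counter-clockwise with cos θ = -4/5, sin θ = -3/5: (-4, 9) → (43/5, -24/5); (-3, -1) → (9/5, 13/5); (-2, 7) → (29/5, -22/5); (5, -4) → (-32/5, 1/5)
T3 reflect across y = 0: (43/5, -24/5) → (43/5, 24/5); (9/5, 13/5) → (9/5, -13/5); (29/5, -22/5) → (29/5, 22/5); (-32/5, 1/5) → (-32/5, -1/5)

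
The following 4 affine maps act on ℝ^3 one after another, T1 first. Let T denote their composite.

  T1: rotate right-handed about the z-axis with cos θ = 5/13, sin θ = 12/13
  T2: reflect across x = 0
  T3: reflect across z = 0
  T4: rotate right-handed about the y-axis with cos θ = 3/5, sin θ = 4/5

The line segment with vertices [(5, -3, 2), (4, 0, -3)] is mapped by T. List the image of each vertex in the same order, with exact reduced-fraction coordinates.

image vertices: (-287/65, 45/13, 166/65), (96/65, 48/13, 197/65)

T1 rotate right-handed about the z-axis with cos θ = 5/13, sin θ = 12/13: (5, -3, 2) → (61/13, 45/13, 2); (4, 0, -3) → (20/13, 48/13, -3)
T2 reflect across x = 0: (61/13, 45/13, 2) → (-61/13, 45/13, 2); (20/13, 48/13, -3) → (-20/13, 48/13, -3)
T3 reflect across z = 0: (-61/13, 45/13, 2) → (-61/13, 45/13, -2); (-20/13, 48/13, -3) → (-20/13, 48/13, 3)
T4 rotate right-handed about the y-axis with cos θ = 3/5, sin θ = 4/5: (-61/13, 45/13, -2) → (-287/65, 45/13, 166/65); (-20/13, 48/13, 3) → (96/65, 48/13, 197/65)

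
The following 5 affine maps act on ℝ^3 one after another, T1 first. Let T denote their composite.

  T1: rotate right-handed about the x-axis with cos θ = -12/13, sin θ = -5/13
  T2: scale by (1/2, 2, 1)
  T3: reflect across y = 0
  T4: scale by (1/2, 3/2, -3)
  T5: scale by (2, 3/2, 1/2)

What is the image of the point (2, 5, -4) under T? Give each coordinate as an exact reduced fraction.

T(p) = (1, 360/13, -69/26)

T1 rotate right-handed about the x-axis with cos θ = -12/13, sin θ = -5/13: (2, 5, -4) → (2, -80/13, 23/13)
T2 scale by (1/2, 2, 1): (2, -80/13, 23/13) → (1, -160/13, 23/13)
T3 reflect across y = 0: (1, -160/13, 23/13) → (1, 160/13, 23/13)
T4 scale by (1/2, 3/2, -3): (1, 160/13, 23/13) → (1/2, 240/13, -69/13)
T5 scale by (2, 3/2, 1/2): (1/2, 240/13, -69/13) → (1, 360/13, -69/26)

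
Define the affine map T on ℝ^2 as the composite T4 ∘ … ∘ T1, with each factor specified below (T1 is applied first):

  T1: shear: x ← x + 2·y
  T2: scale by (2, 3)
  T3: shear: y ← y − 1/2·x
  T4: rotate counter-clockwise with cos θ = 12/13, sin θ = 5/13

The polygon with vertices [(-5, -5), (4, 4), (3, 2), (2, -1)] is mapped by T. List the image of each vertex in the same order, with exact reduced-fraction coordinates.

image vertices: (-360/13, -150/13), (288/13, 120/13), (173/13, 58/13), (15/13, -36/13)

T1 shear: x ← x + 2·y: (-5, -5) → (-15, -5); (4, 4) → (12, 4); (3, 2) → (7, 2); (2, -1) → (0, -1)
T2 scale by (2, 3): (-15, -5) → (-30, -15); (12, 4) → (24, 12); (7, 2) → (14, 6); (0, -1) → (0, -3)
T3 shear: y ← y − 1/2·x: (-30, -15) → (-30, 0); (24, 12) → (24, 0); (14, 6) → (14, -1); (0, -3) → (0, -3)
T4 rotate counter-clockwise with cos θ = 12/13, sin θ = 5/13: (-30, 0) → (-360/13, -150/13); (24, 0) → (288/13, 120/13); (14, -1) → (173/13, 58/13); (0, -3) → (15/13, -36/13)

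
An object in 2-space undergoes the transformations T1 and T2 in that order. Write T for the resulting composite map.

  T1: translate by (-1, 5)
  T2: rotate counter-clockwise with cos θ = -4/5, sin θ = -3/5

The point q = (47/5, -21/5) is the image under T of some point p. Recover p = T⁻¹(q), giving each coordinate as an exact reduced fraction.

T1 = [1 0 -1; 0 1 5; 0 0 1]
T2·T1 = [-4/5 3/5 19/5; -3/5 -4/5 -17/5; 0 0 1]
det M = 1; M⁻¹ = [-4/5 -3/5 1; 3/5 -4/5 -5; 0 0 1]
M⁻¹ · (47/5, -21/5)ᵀ = (-4, 4)ᵀ

p = (-4, 4)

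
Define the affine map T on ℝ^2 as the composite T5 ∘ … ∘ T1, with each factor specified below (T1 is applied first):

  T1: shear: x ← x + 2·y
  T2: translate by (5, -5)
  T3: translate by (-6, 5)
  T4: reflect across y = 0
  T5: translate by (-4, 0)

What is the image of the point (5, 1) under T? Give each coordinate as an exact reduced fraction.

T1 shear: x ← x + 2·y: (5, 1) → (7, 1)
T2 translate by (5, -5): (7, 1) → (12, -4)
T3 translate by (-6, 5): (12, -4) → (6, 1)
T4 reflect across y = 0: (6, 1) → (6, -1)
T5 translate by (-4, 0): (6, -1) → (2, -1)

T(p) = (2, -1)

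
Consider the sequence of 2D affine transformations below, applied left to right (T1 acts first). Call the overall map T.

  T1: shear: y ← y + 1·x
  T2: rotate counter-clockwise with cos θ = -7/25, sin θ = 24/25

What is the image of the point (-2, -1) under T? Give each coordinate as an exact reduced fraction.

T1 shear: y ← y + 1·x: (-2, -1) → (-2, -3)
T2 rotate counter-clockwise with cos θ = -7/25, sin θ = 24/25: (-2, -3) → (86/25, -27/25)

T(p) = (86/25, -27/25)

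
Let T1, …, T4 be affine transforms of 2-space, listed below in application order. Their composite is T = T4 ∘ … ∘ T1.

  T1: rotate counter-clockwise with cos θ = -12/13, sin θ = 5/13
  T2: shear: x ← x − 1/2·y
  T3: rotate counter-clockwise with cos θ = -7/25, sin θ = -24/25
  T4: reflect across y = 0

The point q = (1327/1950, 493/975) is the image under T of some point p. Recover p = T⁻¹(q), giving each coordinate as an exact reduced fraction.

T1 = [-12/13 -5/13 0; 5/13 -12/13 0; 0 0 1]
T2·T1 = [-29/26 1/13 0; 5/13 -12/13 0; 0 0 1]
T3·…·T1 = [443/650 -59/65 0; 313/325 12/65 0; 0 0 1]
T4·…·T1 = [443/650 -59/65 0; -313/325 -12/65 0; 0 0 1]
det M = -1; M⁻¹ = [12/65 -59/65 0; -313/325 -443/650 0; 0 0 1]
M⁻¹ · (1327/1950, 493/975)ᵀ = (-1/3, -1)ᵀ

p = (-1/3, -1)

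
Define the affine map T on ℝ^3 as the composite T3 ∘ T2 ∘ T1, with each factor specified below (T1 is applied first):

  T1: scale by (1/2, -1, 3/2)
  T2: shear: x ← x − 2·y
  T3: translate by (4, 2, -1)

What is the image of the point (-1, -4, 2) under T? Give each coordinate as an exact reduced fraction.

T(p) = (-9/2, 6, 2)

T1 scale by (1/2, -1, 3/2): (-1, -4, 2) → (-1/2, 4, 3)
T2 shear: x ← x − 2·y: (-1/2, 4, 3) → (-17/2, 4, 3)
T3 translate by (4, 2, -1): (-17/2, 4, 3) → (-9/2, 6, 2)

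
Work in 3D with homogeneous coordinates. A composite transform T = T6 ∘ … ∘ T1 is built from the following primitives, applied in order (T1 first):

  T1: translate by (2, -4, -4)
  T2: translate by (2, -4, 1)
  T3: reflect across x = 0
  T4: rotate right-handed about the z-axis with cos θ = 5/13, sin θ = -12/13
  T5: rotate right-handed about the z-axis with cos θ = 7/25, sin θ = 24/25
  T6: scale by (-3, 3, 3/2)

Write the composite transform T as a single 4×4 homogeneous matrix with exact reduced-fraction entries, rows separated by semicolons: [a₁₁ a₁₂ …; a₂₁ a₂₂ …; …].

T1 = [1 0 0 2; 0 1 0 -4; 0 0 1 -4; 0 0 0 1]
T2·T1 = [1 0 0 4; 0 1 0 -8; 0 0 1 -3; 0 0 0 1]
T3·…·T1 = [-1 0 0 -4; 0 1 0 -8; 0 0 1 -3; 0 0 0 1]
T4·…·T1 = [-5/13 12/13 0 -116/13; 12/13 5/13 0 8/13; 0 0 1 -3; 0 0 0 1]
T5·…·T1 = [-323/325 -36/325 0 -1004/325; -36/325 323/325 0 -2728/325; 0 0 1 -3; 0 0 0 1]
T6·…·T1 = [969/325 108/325 0 3012/325; -108/325 969/325 0 -8184/325; 0 0 3/2 -9/2; 0 0 0 1]

T = [969/325 108/325 0 3012/325; -108/325 969/325 0 -8184/325; 0 0 3/2 -9/2; 0 0 0 1]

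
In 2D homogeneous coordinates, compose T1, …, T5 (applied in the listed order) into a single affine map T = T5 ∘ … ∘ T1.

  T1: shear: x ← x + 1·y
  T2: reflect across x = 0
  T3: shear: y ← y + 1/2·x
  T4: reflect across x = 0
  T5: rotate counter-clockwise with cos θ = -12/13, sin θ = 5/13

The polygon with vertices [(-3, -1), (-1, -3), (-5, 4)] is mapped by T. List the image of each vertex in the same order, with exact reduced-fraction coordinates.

T1 shear: x ← x + 1·y: (-3, -1) → (-4, -1); (-1, -3) → (-4, -3); (-5, 4) → (-1, 4)
T2 reflect across x = 0: (-4, -1) → (4, -1); (-4, -3) → (4, -3); (-1, 4) → (1, 4)
T3 shear: y ← y + 1/2·x: (4, -1) → (4, 1); (4, -3) → (4, -1); (1, 4) → (1, 9/2)
T4 reflect across x = 0: (4, 1) → (-4, 1); (4, -1) → (-4, -1); (1, 9/2) → (-1, 9/2)
T5 rotate counter-clockwise with cos θ = -12/13, sin θ = 5/13: (-4, 1) → (43/13, -32/13); (-4, -1) → (53/13, -8/13); (-1, 9/2) → (-21/26, -59/13)

image vertices: (43/13, -32/13), (53/13, -8/13), (-21/26, -59/13)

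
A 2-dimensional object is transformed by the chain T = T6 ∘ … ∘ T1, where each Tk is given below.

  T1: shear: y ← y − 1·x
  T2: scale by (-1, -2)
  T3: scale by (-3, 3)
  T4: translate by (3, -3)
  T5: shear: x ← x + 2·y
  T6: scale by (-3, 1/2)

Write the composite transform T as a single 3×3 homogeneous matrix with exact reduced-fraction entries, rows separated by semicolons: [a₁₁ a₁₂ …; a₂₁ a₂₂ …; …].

T = [-45 36 9; 3 -3 -3/2; 0 0 1]

T1 = [1 0 0; -1 1 0; 0 0 1]
T2·T1 = [-1 0 0; 2 -2 0; 0 0 1]
T3·…·T1 = [3 0 0; 6 -6 0; 0 0 1]
T4·…·T1 = [3 0 3; 6 -6 -3; 0 0 1]
T5·…·T1 = [15 -12 -3; 6 -6 -3; 0 0 1]
T6·…·T1 = [-45 36 9; 3 -3 -3/2; 0 0 1]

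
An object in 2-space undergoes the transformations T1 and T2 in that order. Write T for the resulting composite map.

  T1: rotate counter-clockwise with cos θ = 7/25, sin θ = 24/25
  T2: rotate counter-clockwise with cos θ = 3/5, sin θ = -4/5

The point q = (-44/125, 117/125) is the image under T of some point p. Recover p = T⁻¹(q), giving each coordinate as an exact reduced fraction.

T1 = [7/25 -24/25 0; 24/25 7/25 0; 0 0 1]
T2·T1 = [117/125 -44/125 0; 44/125 117/125 0; 0 0 1]
det M = 1; M⁻¹ = [117/125 44/125 0; -44/125 117/125 0; 0 0 1]
M⁻¹ · (-44/125, 117/125)ᵀ = (0, 1)ᵀ

p = (0, 1)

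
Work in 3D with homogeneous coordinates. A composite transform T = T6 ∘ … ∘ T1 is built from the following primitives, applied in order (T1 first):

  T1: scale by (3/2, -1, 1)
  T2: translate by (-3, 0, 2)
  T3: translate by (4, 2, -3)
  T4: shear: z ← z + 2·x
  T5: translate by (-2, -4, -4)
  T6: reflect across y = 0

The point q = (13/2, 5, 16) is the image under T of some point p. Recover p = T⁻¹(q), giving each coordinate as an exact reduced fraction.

T1 = [3/2 0 0 0; 0 -1 0 0; 0 0 1 0; 0 0 0 1]
T2·T1 = [3/2 0 0 -3; 0 -1 0 0; 0 0 1 2; 0 0 0 1]
T3·…·T1 = [3/2 0 0 1; 0 -1 0 2; 0 0 1 -1; 0 0 0 1]
T4·…·T1 = [3/2 0 0 1; 0 -1 0 2; 3 0 1 1; 0 0 0 1]
T5·…·T1 = [3/2 0 0 -1; 0 -1 0 -2; 3 0 1 -3; 0 0 0 1]
T6·…·T1 = [3/2 0 0 -1; 0 1 0 2; 3 0 1 -3; 0 0 0 1]
det M = 3/2; M⁻¹ = [2/3 0 0 2/3; 0 1 0 -2; -2 0 1 1; 0 0 0 1]
M⁻¹ · (13/2, 5, 16)ᵀ = (5, 3, 4)ᵀ

p = (5, 3, 4)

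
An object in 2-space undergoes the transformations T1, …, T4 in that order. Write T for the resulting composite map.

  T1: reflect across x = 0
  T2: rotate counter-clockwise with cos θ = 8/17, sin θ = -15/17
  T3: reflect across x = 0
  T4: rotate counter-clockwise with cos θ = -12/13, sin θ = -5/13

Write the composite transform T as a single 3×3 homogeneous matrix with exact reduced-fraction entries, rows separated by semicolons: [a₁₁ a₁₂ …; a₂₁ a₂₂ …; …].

T1 = [-1 0 0; 0 1 0; 0 0 1]
T2·T1 = [-8/17 15/17 0; 15/17 8/17 0; 0 0 1]
T3·…·T1 = [8/17 -15/17 0; 15/17 8/17 0; 0 0 1]
T4·…·T1 = [-21/221 220/221 0; -220/221 -21/221 0; 0 0 1]

T = [-21/221 220/221 0; -220/221 -21/221 0; 0 0 1]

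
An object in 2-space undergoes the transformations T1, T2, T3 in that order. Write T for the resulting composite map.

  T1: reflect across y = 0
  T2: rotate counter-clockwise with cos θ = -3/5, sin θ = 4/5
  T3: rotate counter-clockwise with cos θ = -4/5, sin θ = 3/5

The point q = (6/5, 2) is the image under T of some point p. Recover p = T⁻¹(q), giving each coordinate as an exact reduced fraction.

p = (-2, -6/5)

T1 = [1 0 0; 0 -1 0; 0 0 1]
T2·T1 = [-3/5 4/5 0; 4/5 3/5 0; 0 0 1]
T3·…·T1 = [0 -1 0; -1 0 0; 0 0 1]
det M = -1; M⁻¹ = [0 -1 0; -1 0 0; 0 0 1]
M⁻¹ · (6/5, 2)ᵀ = (-2, -6/5)ᵀ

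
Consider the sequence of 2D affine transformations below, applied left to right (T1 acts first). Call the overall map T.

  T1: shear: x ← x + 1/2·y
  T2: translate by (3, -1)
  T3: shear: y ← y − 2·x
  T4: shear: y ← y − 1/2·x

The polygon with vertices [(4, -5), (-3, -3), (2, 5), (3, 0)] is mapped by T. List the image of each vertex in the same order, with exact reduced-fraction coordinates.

T1 shear: x ← x + 1/2·y: (4, -5) → (3/2, -5); (-3, -3) → (-9/2, -3); (2, 5) → (9/2, 5); (3, 0) → (3, 0)
T2 translate by (3, -1): (3/2, -5) → (9/2, -6); (-9/2, -3) → (-3/2, -4); (9/2, 5) → (15/2, 4); (3, 0) → (6, -1)
T3 shear: y ← y − 2·x: (9/2, -6) → (9/2, -15); (-3/2, -4) → (-3/2, -1); (15/2, 4) → (15/2, -11); (6, -1) → (6, -13)
T4 shear: y ← y − 1/2·x: (9/2, -15) → (9/2, -69/4); (-3/2, -1) → (-3/2, -1/4); (15/2, -11) → (15/2, -59/4); (6, -13) → (6, -16)

image vertices: (9/2, -69/4), (-3/2, -1/4), (15/2, -59/4), (6, -16)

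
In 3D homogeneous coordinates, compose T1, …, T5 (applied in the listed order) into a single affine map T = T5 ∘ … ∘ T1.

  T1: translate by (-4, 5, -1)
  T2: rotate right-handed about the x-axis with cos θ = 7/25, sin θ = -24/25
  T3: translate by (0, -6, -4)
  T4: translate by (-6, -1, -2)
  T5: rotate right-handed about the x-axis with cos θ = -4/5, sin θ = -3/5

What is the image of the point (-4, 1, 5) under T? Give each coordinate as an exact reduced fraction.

T1 translate by (-4, 5, -1): (-4, 1, 5) → (-8, 6, 4)
T2 rotate right-handed about the x-axis with cos θ = 7/25, sin θ = -24/25: (-8, 6, 4) → (-8, 138/25, -116/25)
T3 translate by (0, -6, -4): (-8, 138/25, -116/25) → (-8, -12/25, -216/25)
T4 translate by (-6, -1, -2): (-8, -12/25, -216/25) → (-14, -37/25, -266/25)
T5 rotate right-handed about the x-axis with cos θ = -4/5, sin θ = -3/5: (-14, -37/25, -266/25) → (-14, -26/5, 47/5)

T(p) = (-14, -26/5, 47/5)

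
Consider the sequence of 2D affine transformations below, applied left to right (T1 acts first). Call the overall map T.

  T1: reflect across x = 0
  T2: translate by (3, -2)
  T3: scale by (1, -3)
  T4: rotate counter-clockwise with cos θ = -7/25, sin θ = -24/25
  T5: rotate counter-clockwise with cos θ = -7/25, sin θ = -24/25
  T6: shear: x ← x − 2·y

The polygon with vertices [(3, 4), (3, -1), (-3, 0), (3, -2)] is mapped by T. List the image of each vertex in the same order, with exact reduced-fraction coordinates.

image vertices: (-4308/625, 3162/625), (6462/625, -4743/625), (-2886/625, -1146/625), (8616/625, -6324/625)

T1 reflect across x = 0: (3, 4) → (-3, 4); (3, -1) → (-3, -1); (-3, 0) → (3, 0); (3, -2) → (-3, -2)
T2 translate by (3, -2): (-3, 4) → (0, 2); (-3, -1) → (0, -3); (3, 0) → (6, -2); (-3, -2) → (0, -4)
T3 scale by (1, -3): (0, 2) → (0, -6); (0, -3) → (0, 9); (6, -2) → (6, 6); (0, -4) → (0, 12)
T4 rotate counter-clockwise with cos θ = -7/25, sin θ = -24/25: (0, -6) → (-144/25, 42/25); (0, 9) → (216/25, -63/25); (6, 6) → (102/25, -186/25); (0, 12) → (288/25, -84/25)
T5 rotate counter-clockwise with cos θ = -7/25, sin θ = -24/25: (-144/25, 42/25) → (2016/625, 3162/625); (216/25, -63/25) → (-3024/625, -4743/625); (102/25, -186/25) → (-5178/625, -1146/625); (288/25, -84/25) → (-4032/625, -6324/625)
T6 shear: x ← x − 2·y: (2016/625, 3162/625) → (-4308/625, 3162/625); (-3024/625, -4743/625) → (6462/625, -4743/625); (-5178/625, -1146/625) → (-2886/625, -1146/625); (-4032/625, -6324/625) → (8616/625, -6324/625)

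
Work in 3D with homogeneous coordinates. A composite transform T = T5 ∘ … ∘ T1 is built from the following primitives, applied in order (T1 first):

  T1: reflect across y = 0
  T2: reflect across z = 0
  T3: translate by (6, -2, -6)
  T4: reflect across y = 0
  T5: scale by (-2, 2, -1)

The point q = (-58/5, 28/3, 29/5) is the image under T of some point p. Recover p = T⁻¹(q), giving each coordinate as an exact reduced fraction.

T1 = [1 0 0 0; 0 -1 0 0; 0 0 1 0; 0 0 0 1]
T2·T1 = [1 0 0 0; 0 -1 0 0; 0 0 -1 0; 0 0 0 1]
T3·…·T1 = [1 0 0 6; 0 -1 0 -2; 0 0 -1 -6; 0 0 0 1]
T4·…·T1 = [1 0 0 6; 0 1 0 2; 0 0 -1 -6; 0 0 0 1]
T5·…·T1 = [-2 0 0 -12; 0 2 0 4; 0 0 1 6; 0 0 0 1]
det M = -4; M⁻¹ = [-1/2 0 0 -6; 0 1/2 0 -2; 0 0 1 -6; 0 0 0 1]
M⁻¹ · (-58/5, 28/3, 29/5)ᵀ = (-1/5, 8/3, -1/5)ᵀ

p = (-1/5, 8/3, -1/5)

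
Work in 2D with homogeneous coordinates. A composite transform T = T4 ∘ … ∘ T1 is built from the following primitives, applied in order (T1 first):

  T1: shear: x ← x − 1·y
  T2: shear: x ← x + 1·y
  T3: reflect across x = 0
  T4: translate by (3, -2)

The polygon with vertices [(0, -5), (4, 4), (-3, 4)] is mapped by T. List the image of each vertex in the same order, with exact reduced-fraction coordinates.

image vertices: (3, -7), (-1, 2), (6, 2)

T1 shear: x ← x − 1·y: (0, -5) → (5, -5); (4, 4) → (0, 4); (-3, 4) → (-7, 4)
T2 shear: x ← x + 1·y: (5, -5) → (0, -5); (0, 4) → (4, 4); (-7, 4) → (-3, 4)
T3 reflect across x = 0: (0, -5) → (0, -5); (4, 4) → (-4, 4); (-3, 4) → (3, 4)
T4 translate by (3, -2): (0, -5) → (3, -7); (-4, 4) → (-1, 2); (3, 4) → (6, 2)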